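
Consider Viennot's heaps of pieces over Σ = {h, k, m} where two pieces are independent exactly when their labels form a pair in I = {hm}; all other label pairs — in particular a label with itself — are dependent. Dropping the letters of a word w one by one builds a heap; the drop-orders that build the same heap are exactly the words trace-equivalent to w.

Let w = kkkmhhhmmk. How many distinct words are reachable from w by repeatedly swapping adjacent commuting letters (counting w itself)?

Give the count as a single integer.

20

piece 0:k — minimal
piece 1:k rests on {0:k}
piece 2:k rests on {1:k}
piece 3:m rests on {2:k}
piece 4:h rests on {2:k}
piece 5:h rests on {4:h}
piece 6:h rests on {5:h}
piece 7:m rests on {3:m}
piece 8:m rests on {7:m}
piece 9:k rests on {6:h, 8:m}
minimal pieces: {0:k}
ways to finish when only these pieces remain (= sum over removing one remaining piece with nothing left below it):
  1 left: {9}→1
  2 left: {6,9}→1  {8,9}→1
  3 left: {5,6,9}→1  {6,8,9}→2  {7,8,9}→1
  4 left: {3,7,8,9}→1  {4,5,6,9}→1  {5,6,8,9}→3  {6,7,8,9}→3
  5 left: {3,6,7,8,9}→4  {4,5,6,8,9}→4  {5,6,7,8,9}→6
  6 left: {3,5,6,7,8,9}→10  {4,5,6,7,8,9}→10
  7 left: {3,4,5,6,7,8,9}→20
  8 left: {2,3,4,5,6,7,8,9}→20
  placing 0:k first → 20 extensions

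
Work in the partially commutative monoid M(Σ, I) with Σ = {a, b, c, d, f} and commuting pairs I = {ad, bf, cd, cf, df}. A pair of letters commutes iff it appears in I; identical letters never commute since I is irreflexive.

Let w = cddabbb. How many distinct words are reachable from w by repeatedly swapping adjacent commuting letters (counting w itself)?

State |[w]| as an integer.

6

#0=c has no predecessor
#1=d has no predecessor
#2=d depends on [1:d]
#3=a depends on [0:c]
#4=b depends on [2:d, 3:a]
#5=b depends on [4:b]
#6=b depends on [5:b]
sources: [0:c, 1:d]
N(rest) = Σ N(rest − s) over sources s of rest; N(one piece) = 1:
  size 1 → [6]=1
  size 2 → [5,6]=1
  size 3 → [4,5,6]=1
  size 4 → [2,4,5,6]=1  [3,4,5,6]=1
  size 5 → [0,3,4,5,6]=1  [1,2,4,5,6]=1  [2,3,4,5,6]=2
  first=0(c) contributes 3
  first=1(d) contributes 3
|[w]| = 6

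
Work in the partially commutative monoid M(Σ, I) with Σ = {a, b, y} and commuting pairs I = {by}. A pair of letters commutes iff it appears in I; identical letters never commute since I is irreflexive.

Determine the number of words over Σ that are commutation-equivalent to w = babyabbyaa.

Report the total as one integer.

piece 0:b — minimal
piece 1:a rests on {0:b}
piece 2:b rests on {1:a}
piece 3:y rests on {1:a}
piece 4:a rests on {2:b, 3:y}
piece 5:b rests on {4:a}
piece 6:b rests on {5:b}
piece 7:y rests on {4:a}
piece 8:a rests on {6:b, 7:y}
piece 9:a rests on {8:a}
minimal pieces: {0:b}
ways to finish when only these pieces remain (= sum over removing one remaining piece with nothing left below it):
  1 left: {9}→1
  2 left: {8,9}→1
  3 left: {6,8,9}→1  {7,8,9}→1
  4 left: {5,6,8,9}→1  {6,7,8,9}→2
  5 left: {5,6,7,8,9}→3
  6 left: {4,5,6,7,8,9}→3
  7 left: {2,4,5,6,7,8,9}→3  {3,4,5,6,7,8,9}→3
  8 left: {2,3,4,5,6,7,8,9}→6
  placing 0:b first → 6 extensions

6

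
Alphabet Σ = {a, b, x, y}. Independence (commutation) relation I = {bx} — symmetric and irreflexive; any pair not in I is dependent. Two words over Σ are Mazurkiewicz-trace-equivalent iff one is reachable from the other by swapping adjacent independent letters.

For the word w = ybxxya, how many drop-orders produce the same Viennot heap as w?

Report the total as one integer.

0(y) covers ∅
1(b) covers 0:y
2(x) covers 0:y
3(x) covers 2:x
4(y) covers 1:b, 3:x
5(a) covers 4:y
floor of heap: 0:y
completions by unplaced set U, small U first (add the entries for U minus each lowest piece of U):
  |U|=1: {5}:1
  |U|=2: {4,5}:1
  |U|=3: {1,4,5}:1  {3,4,5}:1
  |U|=4: {1,3,4,5}:2  {2,3,4,5}:1
  start at 0(y): 3

3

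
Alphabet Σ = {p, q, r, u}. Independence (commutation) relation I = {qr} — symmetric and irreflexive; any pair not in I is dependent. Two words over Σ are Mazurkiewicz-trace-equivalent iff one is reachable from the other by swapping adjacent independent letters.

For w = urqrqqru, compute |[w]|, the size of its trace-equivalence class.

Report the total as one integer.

20

0(u) covers ∅
1(r) covers 0:u
2(q) covers 0:u
3(r) covers 1:r
4(q) covers 2:q
5(q) covers 4:q
6(r) covers 3:r
7(u) covers 5:q, 6:r
floor of heap: 0:u
completions by unplaced set U, small U first (add the entries for U minus each lowest piece of U):
  |U|=1: {7}:1
  |U|=2: {5,7}:1  {6,7}:1
  |U|=3: {3,6,7}:1  {4,5,7}:1  {5,6,7}:2
  |U|=4: {1,3,6,7}:1  {2,4,5,7}:1  {3,5,6,7}:3  {4,5,6,7}:3
  |U|=5: {1,3,5,6,7}:4  {2,4,5,6,7}:4  {3,4,5,6,7}:6
  |U|=6: {1,3,4,5,6,7}:10  {2,3,4,5,6,7}:10
  start at 0(u): 20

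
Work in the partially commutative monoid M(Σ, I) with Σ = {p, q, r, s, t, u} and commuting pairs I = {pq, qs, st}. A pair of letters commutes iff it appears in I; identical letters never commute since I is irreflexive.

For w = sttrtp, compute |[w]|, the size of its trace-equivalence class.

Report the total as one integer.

piece 0:s — minimal
piece 1:t — minimal
piece 2:t rests on {1:t}
piece 3:r rests on {0:s, 2:t}
piece 4:t rests on {3:r}
piece 5:p rests on {4:t}
minimal pieces: {0:s, 1:t}
ways to finish when only these pieces remain (= sum over removing one remaining piece with nothing left below it):
  1 left: {5}→1
  2 left: {4,5}→1
  3 left: {3,4,5}→1
  4 left: {0,3,4,5}→1  {2,3,4,5}→1
  placing 0:s first → 1 extensions
  placing 1:t first → 2 extensions
total linear extensions = 3

3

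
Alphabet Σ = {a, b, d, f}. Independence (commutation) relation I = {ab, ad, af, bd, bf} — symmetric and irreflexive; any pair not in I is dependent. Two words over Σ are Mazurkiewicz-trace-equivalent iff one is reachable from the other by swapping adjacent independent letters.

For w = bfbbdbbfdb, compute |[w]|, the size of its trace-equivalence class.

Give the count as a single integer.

drop 0:b onto floor
drop 1:f onto floor
drop 2:b onto {0:b}
drop 3:b onto {2:b}
drop 4:d onto {1:f}
drop 5:b onto {3:b}
drop 6:b onto {5:b}
drop 7:f onto {4:d}
drop 8:d onto {7:f}
drop 9:b onto {6:b}
ground layer = {0:b, 1:f}
drop-orders for the pieces not yet dropped (sum over which currently-grounded one goes next):
  1 to go: {8} 1  {9} 1
  2 to go: {6,9} 1  {7,8} 1  {8,9} 2
  3 to go: {4,7,8} 1  {5,6,9} 1  {6,8,9} 3  {7,8,9} 3
  4 to go: {1,4,7,8} 1  {3,5,6,9} 1  {4,7,8,9} 4  {5,6,8,9} 4  {6,7,8,9} 6
  5 to go: {1,4,7,8,9} 5  {2,3,5,6,9} 1  {3,5,6,8,9} 5  {4,6,7,8,9} 10  {5,6,7,8,9} 10
  6 to go: {0,2,3,5,6,9} 1  {1,4,6,7,8,9} 15  {2,3,5,6,8,9} 6  {3,5,6,7,8,9} 15  {4,5,6,7,8,9} 20
  7 to go: {0,2,3,5,6,8,9} 7  {1,4,5,6,7,8,9} 35  {2,3,5,6,7,8,9} 21  {3,4,5,6,7,8,9} 35
  8 to go: {0,2,3,5,6,7,8,9} 28  {1,3,4,5,6,7,8,9} 70  {2,3,4,5,6,7,8,9} 56
  if 0:b drops first: 126 orders
  if 1:f drops first: 84 orders
heap linearizations: 210

210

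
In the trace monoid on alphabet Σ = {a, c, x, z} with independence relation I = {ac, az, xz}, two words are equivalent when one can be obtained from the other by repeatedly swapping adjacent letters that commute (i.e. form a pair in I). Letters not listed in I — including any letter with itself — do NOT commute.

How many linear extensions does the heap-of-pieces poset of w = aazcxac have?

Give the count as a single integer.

12

drop 0:a onto floor
drop 1:a onto {0:a}
drop 2:z onto floor
drop 3:c onto {2:z}
drop 4:x onto {1:a, 3:c}
drop 5:a onto {4:x}
drop 6:c onto {4:x}
ground layer = {0:a, 2:z}
drop-orders for the pieces not yet dropped (sum over which currently-grounded one goes next):
  1 to go: {5} 1  {6} 1
  2 to go: {5,6} 2
  3 to go: {4,5,6} 2
  4 to go: {1,4,5,6} 2  {3,4,5,6} 2
  5 to go: {0,1,4,5,6} 2  {1,3,4,5,6} 4  {2,3,4,5,6} 2
  if 0:a drops first: 6 orders
  if 2:z drops first: 6 orders
heap linearizations: 12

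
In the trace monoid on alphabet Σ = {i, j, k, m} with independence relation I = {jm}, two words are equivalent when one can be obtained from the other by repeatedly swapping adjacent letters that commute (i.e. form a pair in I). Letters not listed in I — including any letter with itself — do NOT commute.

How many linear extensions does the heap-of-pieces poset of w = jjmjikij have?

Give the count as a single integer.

piece 0:j — minimal
piece 1:j rests on {0:j}
piece 2:m — minimal
piece 3:j rests on {1:j}
piece 4:i rests on {2:m, 3:j}
piece 5:k rests on {4:i}
piece 6:i rests on {5:k}
piece 7:j rests on {6:i}
minimal pieces: {0:j, 2:m}
ways to finish when only these pieces remain (= sum over removing one remaining piece with nothing left below it):
  1 left: {7}→1
  2 left: {6,7}→1
  3 left: {5,6,7}→1
  4 left: {4,5,6,7}→1
  5 left: {2,4,5,6,7}→1  {3,4,5,6,7}→1
  6 left: {1,3,4,5,6,7}→1  {2,3,4,5,6,7}→2
  placing 0:j first → 3 extensions
  placing 2:m first → 1 extensions
total linear extensions = 4

4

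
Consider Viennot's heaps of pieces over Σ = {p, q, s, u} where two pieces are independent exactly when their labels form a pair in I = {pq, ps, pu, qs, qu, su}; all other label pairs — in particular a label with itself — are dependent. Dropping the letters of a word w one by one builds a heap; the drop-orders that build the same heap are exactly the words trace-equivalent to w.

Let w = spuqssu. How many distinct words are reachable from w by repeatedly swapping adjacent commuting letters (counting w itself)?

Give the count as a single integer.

420

piece 0:s — minimal
piece 1:p — minimal
piece 2:u — minimal
piece 3:q — minimal
piece 4:s rests on {0:s}
piece 5:s rests on {4:s}
piece 6:u rests on {2:u}
minimal pieces: {0:s, 1:p, 2:u, 3:q}
ways to finish when only these pieces remain (= sum over removing one remaining piece with nothing left below it):
  1 left: {1}→1  {3}→1  {5}→1  {6}→1
  2 left: {1,3}→2  {1,5}→2  {1,6}→2  {2,6}→1  {3,5}→2  {3,6}→2  {4,5}→1  {5,6}→2
  3 left: {0,4,5}→1  {1,2,6}→3  {1,3,5}→6  {1,3,6}→6  {1,4,5}→3  {1,5,6}→6  {2,3,6}→3  {2,5,6}→3  {3,4,5}→3  {3,5,6}→6  {4,5,6}→3
  4 left: {0,1,4,5}→4  {0,3,4,5}→4  {0,4,5,6}→4  {1,2,3,6}→12  {1,2,5,6}→12  {1,3,4,5}→12  {1,3,5,6}→24  {1,4,5,6}→12  {2,3,5,6}→12  {2,4,5,6}→6  {3,4,5,6}→12
  5 left: {0,1,3,4,5}→20  {0,1,4,5,6}→20  {0,2,4,5,6}→10  {0,3,4,5,6}→20  {1,2,3,5,6}→60  {1,2,4,5,6}→30  {1,3,4,5,6}→60  {2,3,4,5,6}→30
  placing 0:s first → 180 extensions
  placing 1:p first → 60 extensions
  placing 2:u first → 120 extensions
  placing 3:q first → 60 extensions
total linear extensions = 420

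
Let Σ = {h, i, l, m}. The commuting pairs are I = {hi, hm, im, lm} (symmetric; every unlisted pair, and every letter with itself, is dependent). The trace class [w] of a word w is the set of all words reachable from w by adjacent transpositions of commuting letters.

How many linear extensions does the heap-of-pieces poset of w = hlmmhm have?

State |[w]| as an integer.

20

#0=h has no predecessor
#1=l depends on [0:h]
#2=m has no predecessor
#3=m depends on [2:m]
#4=h depends on [1:l]
#5=m depends on [3:m]
sources: [0:h, 2:m]
N(rest) = Σ N(rest − s) over sources s of rest; N(one piece) = 1:
  size 1 → [4]=1  [5]=1
  size 2 → [1,4]=1  [3,5]=1  [4,5]=2
  size 3 → [0,1,4]=1  [1,4,5]=3  [2,3,5]=1  [3,4,5]=3
  size 4 → [0,1,4,5]=4  [1,3,4,5]=6  [2,3,4,5]=4
  first=0(h) contributes 10
  first=2(m) contributes 10
|[w]| = 20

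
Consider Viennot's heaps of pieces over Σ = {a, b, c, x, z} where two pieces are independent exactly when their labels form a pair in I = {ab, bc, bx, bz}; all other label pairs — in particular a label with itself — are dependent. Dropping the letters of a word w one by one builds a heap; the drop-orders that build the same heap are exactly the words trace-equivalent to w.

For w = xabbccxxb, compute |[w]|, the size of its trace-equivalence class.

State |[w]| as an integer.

84

piece 0:x — minimal
piece 1:a rests on {0:x}
piece 2:b — minimal
piece 3:b rests on {2:b}
piece 4:c rests on {1:a}
piece 5:c rests on {4:c}
piece 6:x rests on {5:c}
piece 7:x rests on {6:x}
piece 8:b rests on {3:b}
minimal pieces: {0:x, 2:b}
ways to finish when only these pieces remain (= sum over removing one remaining piece with nothing left below it):
  1 left: {7}→1  {8}→1
  2 left: {3,8}→1  {6,7}→1  {7,8}→2
  3 left: {2,3,8}→1  {3,7,8}→3  {5,6,7}→1  {6,7,8}→3
  4 left: {2,3,7,8}→4  {3,6,7,8}→6  {4,5,6,7}→1  {5,6,7,8}→4
  5 left: {1,4,5,6,7}→1  {2,3,6,7,8}→10  {3,5,6,7,8}→10  {4,5,6,7,8}→5
  6 left: {0,1,4,5,6,7}→1  {1,4,5,6,7,8}→6  {2,3,5,6,7,8}→20  {3,4,5,6,7,8}→15
  7 left: {0,1,4,5,6,7,8}→7  {1,3,4,5,6,7,8}→21  {2,3,4,5,6,7,8}→35
  placing 0:x first → 56 extensions
  placing 2:b first → 28 extensions
total linear extensions = 84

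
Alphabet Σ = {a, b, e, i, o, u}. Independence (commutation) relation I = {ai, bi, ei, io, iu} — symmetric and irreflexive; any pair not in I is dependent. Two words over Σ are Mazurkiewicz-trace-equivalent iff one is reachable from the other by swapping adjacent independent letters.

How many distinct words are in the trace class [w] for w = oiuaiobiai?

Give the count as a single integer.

210

0(o) covers ∅
1(i) covers ∅
2(u) covers 0:o
3(a) covers 2:u
4(i) covers 1:i
5(o) covers 3:a
6(b) covers 5:o
7(i) covers 4:i
8(a) covers 6:b
9(i) covers 7:i
floor of heap: 0:o, 1:i
completions by unplaced set U, small U first (add the entries for U minus each lowest piece of U):
  |U|=1: {8}:1  {9}:1
  |U|=2: {6,8}:1  {7,9}:1  {8,9}:2
  |U|=3: {4,7,9}:1  {5,6,8}:1  {6,8,9}:3  {7,8,9}:3
  |U|=4: {1,4,7,9}:1  {3,5,6,8}:1  {4,7,8,9}:4  {5,6,8,9}:4  {6,7,8,9}:6
  |U|=5: {1,4,7,8,9}:5  {2,3,5,6,8}:1  {3,5,6,8,9}:5  {4,6,7,8,9}:10  {5,6,7,8,9}:10
  |U|=6: {0,2,3,5,6,8}:1  {1,4,6,7,8,9}:15  {2,3,5,6,8,9}:6  {3,5,6,7,8,9}:15  {4,5,6,7,8,9}:20
  |U|=7: {0,2,3,5,6,8,9}:7  {1,4,5,6,7,8,9}:35  {2,3,5,6,7,8,9}:21  {3,4,5,6,7,8,9}:35
  |U|=8: {0,2,3,5,6,7,8,9}:28  {1,3,4,5,6,7,8,9}:70  {2,3,4,5,6,7,8,9}:56
  start at 0(o): 126
  start at 1(i): 84
sum over floor = 210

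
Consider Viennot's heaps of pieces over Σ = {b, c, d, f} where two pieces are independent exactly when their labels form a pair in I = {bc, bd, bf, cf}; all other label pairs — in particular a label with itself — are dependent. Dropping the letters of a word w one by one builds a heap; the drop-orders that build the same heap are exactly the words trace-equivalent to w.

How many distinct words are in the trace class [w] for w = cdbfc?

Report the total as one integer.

drop 0:c onto floor
drop 1:d onto {0:c}
drop 2:b onto floor
drop 3:f onto {1:d}
drop 4:c onto {1:d}
ground layer = {0:c, 2:b}
drop-orders for the pieces not yet dropped (sum over which currently-grounded one goes next):
  1 to go: {2} 1  {3} 1  {4} 1
  2 to go: {2,3} 2  {2,4} 2  {3,4} 2
  3 to go: {1,3,4} 2  {2,3,4} 6
  if 0:c drops first: 8 orders
  if 2:b drops first: 2 orders
heap linearizations: 10

10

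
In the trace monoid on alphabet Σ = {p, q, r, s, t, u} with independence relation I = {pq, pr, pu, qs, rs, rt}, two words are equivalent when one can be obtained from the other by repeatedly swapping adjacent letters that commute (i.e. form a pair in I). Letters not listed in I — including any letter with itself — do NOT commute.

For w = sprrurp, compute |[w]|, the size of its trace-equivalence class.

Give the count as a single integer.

31

#0=s has no predecessor
#1=p depends on [0:s]
#2=r has no predecessor
#3=r depends on [2:r]
#4=u depends on [0:s, 3:r]
#5=r depends on [4:u]
#6=p depends on [1:p]
sources: [0:s, 2:r]
N(rest) = Σ N(rest − s) over sources s of rest; N(one piece) = 1:
  size 1 → [5]=1  [6]=1
  size 2 → [1,6]=1  [4,5]=1  [5,6]=2
  size 3 → [1,5,6]=3  [3,4,5]=1  [4,5,6]=3
  size 4 → [1,4,5,6]=6  [2,3,4,5]=1  [3,4,5,6]=4
  size 5 → [0,1,4,5,6]=6  [1,3,4,5,6]=10  [2,3,4,5,6]=5
  first=0(s) contributes 15
  first=2(r) contributes 16
|[w]| = 31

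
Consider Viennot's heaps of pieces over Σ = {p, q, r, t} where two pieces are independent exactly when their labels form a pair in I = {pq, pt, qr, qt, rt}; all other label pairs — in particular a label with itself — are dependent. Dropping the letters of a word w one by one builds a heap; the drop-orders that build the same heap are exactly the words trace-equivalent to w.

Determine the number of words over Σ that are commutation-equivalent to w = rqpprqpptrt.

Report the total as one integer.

drop 0:r onto floor
drop 1:q onto floor
drop 2:p onto {0:r}
drop 3:p onto {2:p}
drop 4:r onto {3:p}
drop 5:q onto {1:q}
drop 6:p onto {4:r}
drop 7:p onto {6:p}
drop 8:t onto floor
drop 9:r onto {7:p}
drop 10:t onto {8:t}
ground layer = {0:r, 1:q, 8:t}
drop-orders for the pieces not yet dropped (sum over which currently-grounded one goes next):
  1 to go: {5} 1  {9} 1  {10} 1
  2 to go: {1,5} 1  {5,9} 2  {5,10} 2  {7,9} 1  {8,10} 1  {9,10} 2
  3 to go: {1,5,9} 3  {1,5,10} 3  {5,7,9} 3  {5,8,10} 3  {5,9,10} 6  {6,7,9} 1  {7,9,10} 3  {8,9,10} 3
  4 to go: {1,5,7,9} 6  {1,5,8,10} 6  {1,5,9,10} 12  {4,6,7,9} 1  {5,6,7,9} 4  {5,7,9,10} 12  {5,8,9,10} 12  {6,7,9,10} 4  {7,8,9,10} 6
  5 to go: {1,5,6,7,9} 10  {1,5,7,9,10} 30  {1,5,8,9,10} 30  {3,4,6,7,9} 1  {4,5,6,7,9} 5  {4,6,7,9,10} 5  {5,6,7,9,10} 20  {5,7,8,9,10} 30  {6,7,8,9,10} 10
  6 to go: {1,4,5,6,7,9} 15  {1,5,6,7,9,10} 60  {1,5,7,8,9,10} 90  {2,3,4,6,7,9} 1  {3,4,5,6,7,9} 6  {3,4,6,7,9,10} 6  {4,5,6,7,9,10} 30  {4,6,7,8,9,10} 15  {5,6,7,8,9,10} 60
  7 to go: {0,2,3,4,6,7,9} 1  {1,3,4,5,6,7,9} 21  {1,4,5,6,7,9,10} 105  {1,5,6,7,8,9,10} 210  {2,3,4,5,6,7,9} 7  {2,3,4,6,7,9,10} 7  {3,4,5,6,7,9,10} 42  {3,4,6,7,8,9,10} 21  {4,5,6,7,8,9,10} 105
  8 to go: {0,2,3,4,5,6,7,9} 8  {0,2,3,4,6,7,9,10} 8  {1,2,3,4,5,6,7,9} 28  {1,3,4,5,6,7,9,10} 168  {1,4,5,6,7,8,9,10} 420  {2,3,4,5,6,7,9,10} 56  {2,3,4,6,7,8,9,10} 28  {3,4,5,6,7,8,9,10} 168
  9 to go: {0,1,2,3,4,5,6,7,9} 36  {0,2,3,4,5,6,7,9,10} 72  {0,2,3,4,6,7,8,9,10} 36  {1,2,3,4,5,6,7,9,10} 252  {1,3,4,5,6,7,8,9,10} 756  {2,3,4,5,6,7,8,9,10} 252
  if 0:r drops first: 1260 orders
  if 1:q drops first: 360 orders
  if 8:t drops first: 360 orders
heap linearizations: 1980

1980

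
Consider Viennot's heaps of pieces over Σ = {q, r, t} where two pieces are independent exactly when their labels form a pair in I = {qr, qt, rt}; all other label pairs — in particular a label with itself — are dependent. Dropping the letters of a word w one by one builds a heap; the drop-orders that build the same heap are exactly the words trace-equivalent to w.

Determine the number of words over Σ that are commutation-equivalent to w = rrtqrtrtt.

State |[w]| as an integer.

0(r) covers ∅
1(r) covers 0:r
2(t) covers ∅
3(q) covers ∅
4(r) covers 1:r
5(t) covers 2:t
6(r) covers 4:r
7(t) covers 5:t
8(t) covers 7:t
floor of heap: 0:r, 2:t, 3:q
completions by unplaced set U, small U first (add the entries for U minus each lowest piece of U):
  |U|=1: {3}:1  {6}:1  {8}:1
  |U|=2: {3,6}:2  {3,8}:2  {4,6}:1  {6,8}:2  {7,8}:1
  |U|=3: {1,4,6}:1  {3,4,6}:3  {3,6,8}:6  {3,7,8}:3  {4,6,8}:3  {5,7,8}:1  {6,7,8}:3
  |U|=4: {0,1,4,6}:1  {1,3,4,6}:4  {1,4,6,8}:4  {2,5,7,8}:1  {3,4,6,8}:12  {3,5,7,8}:4  {3,6,7,8}:12  {4,6,7,8}:6  {5,6,7,8}:4
  |U|=5: {0,1,3,4,6}:5  {0,1,4,6,8}:5  {1,3,4,6,8}:20  {1,4,6,7,8}:10  {2,3,5,7,8}:5  {2,5,6,7,8}:5  {3,4,6,7,8}:30  {3,5,6,7,8}:20  {4,5,6,7,8}:10
  |U|=6: {0,1,3,4,6,8}:30  {0,1,4,6,7,8}:15  {1,3,4,6,7,8}:60  {1,4,5,6,7,8}:20  {2,3,5,6,7,8}:30  {2,4,5,6,7,8}:15  {3,4,5,6,7,8}:60
  |U|=7: {0,1,3,4,6,7,8}:105  {0,1,4,5,6,7,8}:35  {1,2,4,5,6,7,8}:35  {1,3,4,5,6,7,8}:140  {2,3,4,5,6,7,8}:105
  start at 0(r): 280
  start at 2(t): 280
  start at 3(q): 70
sum over floor = 630

630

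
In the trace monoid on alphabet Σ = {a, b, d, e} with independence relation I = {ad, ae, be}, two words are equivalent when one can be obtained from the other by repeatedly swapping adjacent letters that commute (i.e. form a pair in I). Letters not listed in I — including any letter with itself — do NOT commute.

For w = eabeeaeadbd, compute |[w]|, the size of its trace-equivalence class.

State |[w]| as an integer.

120

#0=e has no predecessor
#1=a has no predecessor
#2=b depends on [1:a]
#3=e depends on [0:e]
#4=e depends on [3:e]
#5=a depends on [2:b]
#6=e depends on [4:e]
#7=a depends on [5:a]
#8=d depends on [2:b, 6:e]
#9=b depends on [7:a, 8:d]
#10=d depends on [9:b]
sources: [0:e, 1:a]
N(rest) = Σ N(rest − s) over sources s of rest; N(one piece) = 1:
  size 1 → [10]=1
  size 2 → [9,10]=1
  size 3 → [7,9,10]=1  [8,9,10]=1
  size 4 → [5,7,9,10]=1  [6,8,9,10]=1  [7,8,9,10]=2
  size 5 → [4,6,8,9,10]=1  [5,7,8,9,10]=3  [6,7,8,9,10]=3
  size 6 → [2,5,7,8,9,10]=3  [3,4,6,8,9,10]=1  [4,6,7,8,9,10]=4  [5,6,7,8,9,10]=6
  size 7 → [0,3,4,6,8,9,10]=1  [1,2,5,7,8,9,10]=3  [2,5,6,7,8,9,10]=9  [3,4,6,7,8,9,10]=5  [4,5,6,7,8,9,10]=10
  size 8 → [0,3,4,6,7,8,9,10]=6  [1,2,5,6,7,8,9,10]=12  [2,4,5,6,7,8,9,10]=19  [3,4,5,6,7,8,9,10]=15
  size 9 → [0,3,4,5,6,7,8,9,10]=21  [1,2,4,5,6,7,8,9,10]=31  [2,3,4,5,6,7,8,9,10]=34
  first=0(e) contributes 65
  first=1(a) contributes 55
|[w]| = 120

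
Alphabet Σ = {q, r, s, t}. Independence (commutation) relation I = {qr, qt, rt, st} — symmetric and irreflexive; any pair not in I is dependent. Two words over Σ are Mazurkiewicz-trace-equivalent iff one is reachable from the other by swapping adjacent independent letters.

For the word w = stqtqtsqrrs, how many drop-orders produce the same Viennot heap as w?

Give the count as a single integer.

drop 0:s onto floor
drop 1:t onto floor
drop 2:q onto {0:s}
drop 3:t onto {1:t}
drop 4:q onto {2:q}
drop 5:t onto {3:t}
drop 6:s onto {4:q}
drop 7:q onto {6:s}
drop 8:r onto {6:s}
drop 9:r onto {8:r}
drop 10:s onto {7:q, 9:r}
ground layer = {0:s, 1:t}
drop-orders for the pieces not yet dropped (sum over which currently-grounded one goes next):
  1 to go: {5} 1  {10} 1
  2 to go: {3,5} 1  {5,10} 2  {7,10} 1  {9,10} 1
  3 to go: {1,3,5} 1  {3,5,10} 3  {5,7,10} 3  {5,9,10} 3  {7,9,10} 2  {8,9,10} 1
  4 to go: {1,3,5,10} 4  {3,5,7,10} 6  {3,5,9,10} 6  {5,7,9,10} 8  {5,8,9,10} 4  {7,8,9,10} 3
  5 to go: {1,3,5,7,10} 10  {1,3,5,9,10} 10  {3,5,7,9,10} 20  {3,5,8,9,10} 10  {5,7,8,9,10} 15  {6,7,8,9,10} 3
  6 to go: {1,3,5,7,9,10} 40  {1,3,5,8,9,10} 20  {3,5,7,8,9,10} 45  {4,6,7,8,9,10} 3  {5,6,7,8,9,10} 18
  7 to go: {1,3,5,7,8,9,10} 105  {2,4,6,7,8,9,10} 3  {3,5,6,7,8,9,10} 63  {4,5,6,7,8,9,10} 21
  8 to go: {0,2,4,6,7,8,9,10} 3  {1,3,5,6,7,8,9,10} 168  {2,4,5,6,7,8,9,10} 24  {3,4,5,6,7,8,9,10} 84
  9 to go: {0,2,4,5,6,7,8,9,10} 27  {1,3,4,5,6,7,8,9,10} 252  {2,3,4,5,6,7,8,9,10} 108
  if 0:s drops first: 360 orders
  if 1:t drops first: 135 orders
heap linearizations: 495

495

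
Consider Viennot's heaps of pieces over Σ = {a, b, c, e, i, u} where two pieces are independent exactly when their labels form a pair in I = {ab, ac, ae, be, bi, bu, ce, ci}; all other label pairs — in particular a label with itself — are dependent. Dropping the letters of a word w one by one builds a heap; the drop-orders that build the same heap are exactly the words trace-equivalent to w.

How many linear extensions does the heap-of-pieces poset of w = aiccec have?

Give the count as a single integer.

piece 0:a — minimal
piece 1:i rests on {0:a}
piece 2:c — minimal
piece 3:c rests on {2:c}
piece 4:e rests on {1:i}
piece 5:c rests on {3:c}
minimal pieces: {0:a, 2:c}
ways to finish when only these pieces remain (= sum over removing one remaining piece with nothing left below it):
  1 left: {4}→1  {5}→1
  2 left: {1,4}→1  {3,5}→1  {4,5}→2
  3 left: {0,1,4}→1  {1,4,5}→3  {2,3,5}→1  {3,4,5}→3
  4 left: {0,1,4,5}→4  {1,3,4,5}→6  {2,3,4,5}→4
  placing 0:a first → 10 extensions
  placing 2:c first → 10 extensions
total linear extensions = 20

20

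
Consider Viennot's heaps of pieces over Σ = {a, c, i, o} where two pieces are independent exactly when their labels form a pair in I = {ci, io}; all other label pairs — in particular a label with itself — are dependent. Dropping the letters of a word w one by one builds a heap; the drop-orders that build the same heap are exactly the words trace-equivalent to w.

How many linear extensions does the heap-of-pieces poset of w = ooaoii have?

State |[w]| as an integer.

0(o) covers ∅
1(o) covers 0:o
2(a) covers 1:o
3(o) covers 2:a
4(i) covers 2:a
5(i) covers 4:i
floor of heap: 0:o
completions by unplaced set U, small U first (add the entries for U minus each lowest piece of U):
  |U|=1: {3}:1  {5}:1
  |U|=2: {3,5}:2  {4,5}:1
  |U|=3: {3,4,5}:3
  |U|=4: {2,3,4,5}:3
  start at 0(o): 3

3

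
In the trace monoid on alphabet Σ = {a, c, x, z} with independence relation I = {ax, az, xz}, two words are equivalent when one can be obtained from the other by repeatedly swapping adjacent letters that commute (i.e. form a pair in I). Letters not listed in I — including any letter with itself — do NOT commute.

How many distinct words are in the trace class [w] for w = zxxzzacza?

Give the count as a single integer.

#0=z has no predecessor
#1=x has no predecessor
#2=x depends on [1:x]
#3=z depends on [0:z]
#4=z depends on [3:z]
#5=a has no predecessor
#6=c depends on [2:x, 4:z, 5:a]
#7=z depends on [6:c]
#8=a depends on [6:c]
sources: [0:z, 1:x, 5:a]
N(rest) = Σ N(rest − s) over sources s of rest; N(one piece) = 1:
  size 1 → [7]=1  [8]=1
  size 2 → [7,8]=2
  size 3 → [6,7,8]=2
  size 4 → [2,6,7,8]=2  [4,6,7,8]=2  [5,6,7,8]=2
  size 5 → [1,2,6,7,8]=2  [2,4,6,7,8]=4  [2,5,6,7,8]=4  [3,4,6,7,8]=2  [4,5,6,7,8]=4
  size 6 → [0,3,4,6,7,8]=2  [1,2,4,6,7,8]=6  [1,2,5,6,7,8]=6  [2,3,4,6,7,8]=6  [2,4,5,6,7,8]=12  [3,4,5,6,7,8]=6
  size 7 → [0,2,3,4,6,7,8]=8  [0,3,4,5,6,7,8]=8  [1,2,3,4,6,7,8]=12  [1,2,4,5,6,7,8]=24  [2,3,4,5,6,7,8]=24
  first=0(z) contributes 60
  first=1(x) contributes 40
  first=5(a) contributes 20
|[w]| = 120

120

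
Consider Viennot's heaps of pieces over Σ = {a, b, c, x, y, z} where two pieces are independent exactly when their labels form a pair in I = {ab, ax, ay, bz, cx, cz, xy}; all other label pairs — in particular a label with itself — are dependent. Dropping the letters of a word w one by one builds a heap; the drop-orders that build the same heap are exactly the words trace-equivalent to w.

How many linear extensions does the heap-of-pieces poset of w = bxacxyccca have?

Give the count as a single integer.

#0=b has no predecessor
#1=x depends on [0:b]
#2=a has no predecessor
#3=c depends on [0:b, 2:a]
#4=x depends on [1:x]
#5=y depends on [3:c]
#6=c depends on [5:y]
#7=c depends on [6:c]
#8=c depends on [7:c]
#9=a depends on [8:c]
sources: [0:b, 2:a]
N(rest) = Σ N(rest − s) over sources s of rest; N(one piece) = 1:
  size 1 → [4]=1  [9]=1
  size 2 → [1,4]=1  [4,9]=2  [8,9]=1
  size 3 → [1,4,9]=3  [4,8,9]=3  [7,8,9]=1
  size 4 → [1,4,8,9]=6  [4,7,8,9]=4  [6,7,8,9]=1
  size 5 → [1,4,7,8,9]=10  [4,6,7,8,9]=5  [5,6,7,8,9]=1
  size 6 → [1,4,6,7,8,9]=15  [3,5,6,7,8,9]=1  [4,5,6,7,8,9]=6
  size 7 → [1,4,5,6,7,8,9]=21  [2,3,5,6,7,8,9]=1  [3,4,5,6,7,8,9]=7
  size 8 → [1,3,4,5,6,7,8,9]=28  [2,3,4,5,6,7,8,9]=8
  first=0(b) contributes 36
  first=2(a) contributes 28
|[w]| = 64

64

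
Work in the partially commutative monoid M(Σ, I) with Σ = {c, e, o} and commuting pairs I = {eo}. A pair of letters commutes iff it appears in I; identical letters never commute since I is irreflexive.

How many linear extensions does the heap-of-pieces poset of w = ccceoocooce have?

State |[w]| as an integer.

#0=c has no predecessor
#1=c depends on [0:c]
#2=c depends on [1:c]
#3=e depends on [2:c]
#4=o depends on [2:c]
#5=o depends on [4:o]
#6=c depends on [3:e, 5:o]
#7=o depends on [6:c]
#8=o depends on [7:o]
#9=c depends on [8:o]
#10=e depends on [9:c]
sources: [0:c]
N(rest) = Σ N(rest − s) over sources s of rest; N(one piece) = 1:
  size 1 → [10]=1
  size 2 → [9,10]=1
  size 3 → [8,9,10]=1
  size 4 → [7,8,9,10]=1
  size 5 → [6,7,8,9,10]=1
  size 6 → [3,6,7,8,9,10]=1  [5,6,7,8,9,10]=1
  size 7 → [3,5,6,7,8,9,10]=2  [4,5,6,7,8,9,10]=1
  size 8 → [3,4,5,6,7,8,9,10]=3
  size 9 → [2,3,4,5,6,7,8,9,10]=3
  first=0(c) contributes 3

3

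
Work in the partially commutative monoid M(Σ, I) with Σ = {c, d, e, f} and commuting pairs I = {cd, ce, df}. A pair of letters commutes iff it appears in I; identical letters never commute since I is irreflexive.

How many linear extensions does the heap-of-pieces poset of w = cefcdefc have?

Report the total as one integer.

#0=c has no predecessor
#1=e has no predecessor
#2=f depends on [0:c, 1:e]
#3=c depends on [2:f]
#4=d depends on [1:e]
#5=e depends on [2:f, 4:d]
#6=f depends on [3:c, 5:e]
#7=c depends on [6:f]
sources: [0:c, 1:e]
N(rest) = Σ N(rest − s) over sources s of rest; N(one piece) = 1:
  size 1 → [7]=1
  size 2 → [6,7]=1
  size 3 → [3,6,7]=1  [5,6,7]=1
  size 4 → [3,5,6,7]=2  [4,5,6,7]=1
  size 5 → [2,3,5,6,7]=2  [3,4,5,6,7]=3
  size 6 → [0,2,3,5,6,7]=2  [2,3,4,5,6,7]=5
  first=0(c) contributes 5
  first=1(e) contributes 7
|[w]| = 12

12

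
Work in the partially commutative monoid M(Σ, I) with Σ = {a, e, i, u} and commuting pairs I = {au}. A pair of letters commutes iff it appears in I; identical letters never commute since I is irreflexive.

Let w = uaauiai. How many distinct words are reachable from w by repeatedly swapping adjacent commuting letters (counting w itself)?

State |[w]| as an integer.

drop 0:u onto floor
drop 1:a onto floor
drop 2:a onto {1:a}
drop 3:u onto {0:u}
drop 4:i onto {2:a, 3:u}
drop 5:a onto {4:i}
drop 6:i onto {5:a}
ground layer = {0:u, 1:a}
drop-orders for the pieces not yet dropped (sum over which currently-grounded one goes next):
  1 to go: {6} 1
  2 to go: {5,6} 1
  3 to go: {4,5,6} 1
  4 to go: {2,4,5,6} 1  {3,4,5,6} 1
  5 to go: {0,3,4,5,6} 1  {1,2,4,5,6} 1  {2,3,4,5,6} 2
  if 0:u drops first: 3 orders
  if 1:a drops first: 3 orders
heap linearizations: 6

6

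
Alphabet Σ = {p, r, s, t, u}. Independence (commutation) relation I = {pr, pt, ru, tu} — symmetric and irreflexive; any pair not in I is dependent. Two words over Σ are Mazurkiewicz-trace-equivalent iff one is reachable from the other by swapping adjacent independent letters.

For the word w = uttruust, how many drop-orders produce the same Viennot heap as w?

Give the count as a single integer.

piece 0:u — minimal
piece 1:t — minimal
piece 2:t rests on {1:t}
piece 3:r rests on {2:t}
piece 4:u rests on {0:u}
piece 5:u rests on {4:u}
piece 6:s rests on {3:r, 5:u}
piece 7:t rests on {6:s}
minimal pieces: {0:u, 1:t}
ways to finish when only these pieces remain (= sum over removing one remaining piece with nothing left below it):
  1 left: {7}→1
  2 left: {6,7}→1
  3 left: {3,6,7}→1  {5,6,7}→1
  4 left: {2,3,6,7}→1  {3,5,6,7}→2  {4,5,6,7}→1
  5 left: {0,4,5,6,7}→1  {1,2,3,6,7}→1  {2,3,5,6,7}→3  {3,4,5,6,7}→3
  6 left: {0,3,4,5,6,7}→4  {1,2,3,5,6,7}→4  {2,3,4,5,6,7}→6
  placing 0:u first → 10 extensions
  placing 1:t first → 10 extensions
total linear extensions = 20

20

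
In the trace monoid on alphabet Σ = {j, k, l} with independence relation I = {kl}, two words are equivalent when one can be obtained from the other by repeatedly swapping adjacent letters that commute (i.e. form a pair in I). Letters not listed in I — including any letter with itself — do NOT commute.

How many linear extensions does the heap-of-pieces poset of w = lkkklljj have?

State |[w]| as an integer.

20

#0=l has no predecessor
#1=k has no predecessor
#2=k depends on [1:k]
#3=k depends on [2:k]
#4=l depends on [0:l]
#5=l depends on [4:l]
#6=j depends on [3:k, 5:l]
#7=j depends on [6:j]
sources: [0:l, 1:k]
N(rest) = Σ N(rest − s) over sources s of rest; N(one piece) = 1:
  size 1 → [7]=1
  size 2 → [6,7]=1
  size 3 → [3,6,7]=1  [5,6,7]=1
  size 4 → [2,3,6,7]=1  [3,5,6,7]=2  [4,5,6,7]=1
  size 5 → [0,4,5,6,7]=1  [1,2,3,6,7]=1  [2,3,5,6,7]=3  [3,4,5,6,7]=3
  size 6 → [0,3,4,5,6,7]=4  [1,2,3,5,6,7]=4  [2,3,4,5,6,7]=6
  first=0(l) contributes 10
  first=1(k) contributes 10
|[w]| = 20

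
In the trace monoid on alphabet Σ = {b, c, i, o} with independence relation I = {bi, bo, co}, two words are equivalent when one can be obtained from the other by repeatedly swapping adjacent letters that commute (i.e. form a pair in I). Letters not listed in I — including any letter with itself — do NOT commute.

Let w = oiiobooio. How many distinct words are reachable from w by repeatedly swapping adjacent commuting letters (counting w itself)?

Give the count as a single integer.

9

#0=o has no predecessor
#1=i depends on [0:o]
#2=i depends on [1:i]
#3=o depends on [2:i]
#4=b has no predecessor
#5=o depends on [3:o]
#6=o depends on [5:o]
#7=i depends on [6:o]
#8=o depends on [7:i]
sources: [0:o, 4:b]
N(rest) = Σ N(rest − s) over sources s of rest; N(one piece) = 1:
  size 1 → [4]=1  [8]=1
  size 2 → [4,8]=2  [7,8]=1
  size 3 → [4,7,8]=3  [6,7,8]=1
  size 4 → [4,6,7,8]=4  [5,6,7,8]=1
  size 5 → [3,5,6,7,8]=1  [4,5,6,7,8]=5
  size 6 → [2,3,5,6,7,8]=1  [3,4,5,6,7,8]=6
  size 7 → [1,2,3,5,6,7,8]=1  [2,3,4,5,6,7,8]=7
  first=0(o) contributes 8
  first=4(b) contributes 1
|[w]| = 9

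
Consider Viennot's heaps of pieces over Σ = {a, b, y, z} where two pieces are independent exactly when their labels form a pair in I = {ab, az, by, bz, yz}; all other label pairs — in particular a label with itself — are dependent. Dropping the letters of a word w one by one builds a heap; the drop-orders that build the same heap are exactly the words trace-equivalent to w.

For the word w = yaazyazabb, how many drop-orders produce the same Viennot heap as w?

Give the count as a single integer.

#0=y has no predecessor
#1=a depends on [0:y]
#2=a depends on [1:a]
#3=z has no predecessor
#4=y depends on [2:a]
#5=a depends on [4:y]
#6=z depends on [3:z]
#7=a depends on [5:a]
#8=b has no predecessor
#9=b depends on [8:b]
sources: [0:y, 3:z, 8:b]
N(rest) = Σ N(rest − s) over sources s of rest; N(one piece) = 1:
  size 1 → [6]=1  [7]=1  [9]=1
  size 2 → [3,6]=1  [5,7]=1  [6,7]=2  [6,9]=2  [7,9]=2  [8,9]=1
  size 3 → [3,6,7]=3  [3,6,9]=3  [4,5,7]=1  [5,6,7]=3  [5,7,9]=3  [6,7,9]=6  [6,8,9]=3  [7,8,9]=3
  size 4 → [2,4,5,7]=1  [3,5,6,7]=6  [3,6,7,9]=12  [3,6,8,9]=6  [4,5,6,7]=4  [4,5,7,9]=4  [5,6,7,9]=12  [5,7,8,9]=6  [6,7,8,9]=12
  size 5 → [1,2,4,5,7]=1  [2,4,5,6,7]=5  [2,4,5,7,9]=5  [3,4,5,6,7]=10  [3,5,6,7,9]=30  [3,6,7,8,9]=30  [4,5,6,7,9]=20  [4,5,7,8,9]=10  [5,6,7,8,9]=30
  size 6 → [0,1,2,4,5,7]=1  [1,2,4,5,6,7]=6  [1,2,4,5,7,9]=6  [2,3,4,5,6,7]=15  [2,4,5,6,7,9]=30  [2,4,5,7,8,9]=15  [3,4,5,6,7,9]=60  [3,5,6,7,8,9]=90  [4,5,6,7,8,9]=60
  size 7 → [0,1,2,4,5,6,7]=7  [0,1,2,4,5,7,9]=7  [1,2,3,4,5,6,7]=21  [1,2,4,5,6,7,9]=42  [1,2,4,5,7,8,9]=21  [2,3,4,5,6,7,9]=105  [2,4,5,6,7,8,9]=105  [3,4,5,6,7,8,9]=210
  size 8 → [0,1,2,3,4,5,6,7]=28  [0,1,2,4,5,6,7,9]=56  [0,1,2,4,5,7,8,9]=28  [1,2,3,4,5,6,7,9]=168  [1,2,4,5,6,7,8,9]=168  [2,3,4,5,6,7,8,9]=420
  first=0(y) contributes 756
  first=3(z) contributes 252
  first=8(b) contributes 252
|[w]| = 1260

1260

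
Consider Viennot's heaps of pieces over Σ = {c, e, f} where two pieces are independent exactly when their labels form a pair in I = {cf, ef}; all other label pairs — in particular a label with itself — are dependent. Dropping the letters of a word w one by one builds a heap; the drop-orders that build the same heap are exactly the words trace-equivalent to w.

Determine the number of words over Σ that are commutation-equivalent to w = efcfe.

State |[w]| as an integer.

drop 0:e onto floor
drop 1:f onto floor
drop 2:c onto {0:e}
drop 3:f onto {1:f}
drop 4:e onto {2:c}
ground layer = {0:e, 1:f}
drop-orders for the pieces not yet dropped (sum over which currently-grounded one goes next):
  1 to go: {3} 1  {4} 1
  2 to go: {1,3} 1  {2,4} 1  {3,4} 2
  3 to go: {0,2,4} 1  {1,3,4} 3  {2,3,4} 3
  if 0:e drops first: 6 orders
  if 1:f drops first: 4 orders
heap linearizations: 10

10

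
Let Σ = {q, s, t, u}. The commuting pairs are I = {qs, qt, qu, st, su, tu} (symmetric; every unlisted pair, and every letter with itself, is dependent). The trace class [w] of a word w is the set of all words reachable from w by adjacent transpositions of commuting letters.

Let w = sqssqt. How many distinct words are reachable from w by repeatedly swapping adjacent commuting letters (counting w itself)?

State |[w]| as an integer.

drop 0:s onto floor
drop 1:q onto floor
drop 2:s onto {0:s}
drop 3:s onto {2:s}
drop 4:q onto {1:q}
drop 5:t onto floor
ground layer = {0:s, 1:q, 5:t}
drop-orders for the pieces not yet dropped (sum over which currently-grounded one goes next):
  1 to go: {3} 1  {4} 1  {5} 1
  2 to go: {1,4} 1  {2,3} 1  {3,4} 2  {3,5} 2  {4,5} 2
  3 to go: {0,2,3} 1  {1,3,4} 3  {1,4,5} 3  {2,3,4} 3  {2,3,5} 3  {3,4,5} 6
  4 to go: {0,2,3,4} 4  {0,2,3,5} 4  {1,2,3,4} 6  {1,3,4,5} 12  {2,3,4,5} 12
  if 0:s drops first: 30 orders
  if 1:q drops first: 20 orders
  if 5:t drops first: 10 orders
heap linearizations: 60

60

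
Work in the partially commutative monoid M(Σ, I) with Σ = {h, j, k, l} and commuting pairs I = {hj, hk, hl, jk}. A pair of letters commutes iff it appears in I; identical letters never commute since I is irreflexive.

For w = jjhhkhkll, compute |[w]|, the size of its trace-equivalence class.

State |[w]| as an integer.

#0=j has no predecessor
#1=j depends on [0:j]
#2=h has no predecessor
#3=h depends on [2:h]
#4=k has no predecessor
#5=h depends on [3:h]
#6=k depends on [4:k]
#7=l depends on [1:j, 6:k]
#8=l depends on [7:l]
sources: [0:j, 2:h, 4:k]
N(rest) = Σ N(rest − s) over sources s of rest; N(one piece) = 1:
  size 1 → [5]=1  [8]=1
  size 2 → [3,5]=1  [5,8]=2  [7,8]=1
  size 3 → [1,7,8]=1  [2,3,5]=1  [3,5,8]=3  [5,7,8]=3  [6,7,8]=1
  size 4 → [0,1,7,8]=1  [1,5,7,8]=4  [1,6,7,8]=2  [2,3,5,8]=4  [3,5,7,8]=6  [4,6,7,8]=1  [5,6,7,8]=4
  size 5 → [0,1,5,7,8]=5  [0,1,6,7,8]=3  [1,3,5,7,8]=10  [1,4,6,7,8]=3  [1,5,6,7,8]=10  [2,3,5,7,8]=10  [3,5,6,7,8]=10  [4,5,6,7,8]=5
  size 6 → [0,1,3,5,7,8]=15  [0,1,4,6,7,8]=6  [0,1,5,6,7,8]=18  [1,2,3,5,7,8]=20  [1,3,5,6,7,8]=30  [1,4,5,6,7,8]=18  [2,3,5,6,7,8]=20  [3,4,5,6,7,8]=15
  size 7 → [0,1,2,3,5,7,8]=35  [0,1,3,5,6,7,8]=63  [0,1,4,5,6,7,8]=42  [1,2,3,5,6,7,8]=70  [1,3,4,5,6,7,8]=63  [2,3,4,5,6,7,8]=35
  first=0(j) contributes 168
  first=2(h) contributes 168
  first=4(k) contributes 168
|[w]| = 504

504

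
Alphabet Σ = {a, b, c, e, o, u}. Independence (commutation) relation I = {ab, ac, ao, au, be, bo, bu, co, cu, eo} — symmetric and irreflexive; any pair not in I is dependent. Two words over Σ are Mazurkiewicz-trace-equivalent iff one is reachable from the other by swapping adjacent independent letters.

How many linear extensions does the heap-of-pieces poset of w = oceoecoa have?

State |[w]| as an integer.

#0=o has no predecessor
#1=c has no predecessor
#2=e depends on [1:c]
#3=o depends on [0:o]
#4=e depends on [2:e]
#5=c depends on [4:e]
#6=o depends on [3:o]
#7=a depends on [4:e]
sources: [0:o, 1:c]
N(rest) = Σ N(rest − s) over sources s of rest; N(one piece) = 1:
  size 1 → [5]=1  [6]=1  [7]=1
  size 2 → [3,6]=1  [5,6]=2  [5,7]=2  [6,7]=2
  size 3 → [0,3,6]=1  [3,5,6]=3  [3,6,7]=3  [4,5,7]=2  [5,6,7]=6
  size 4 → [0,3,5,6]=4  [0,3,6,7]=4  [2,4,5,7]=2  [3,5,6,7]=12  [4,5,6,7]=8
  size 5 → [0,3,5,6,7]=20  [1,2,4,5,7]=2  [2,4,5,6,7]=10  [3,4,5,6,7]=20
  size 6 → [0,3,4,5,6,7]=40  [1,2,4,5,6,7]=12  [2,3,4,5,6,7]=30
  first=0(o) contributes 42
  first=1(c) contributes 70
|[w]| = 112

112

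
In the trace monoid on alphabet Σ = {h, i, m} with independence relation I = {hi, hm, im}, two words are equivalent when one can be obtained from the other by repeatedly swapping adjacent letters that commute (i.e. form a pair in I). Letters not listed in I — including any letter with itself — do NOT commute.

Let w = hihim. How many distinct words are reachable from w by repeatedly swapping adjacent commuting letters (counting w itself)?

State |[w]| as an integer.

30

0(h) covers ∅
1(i) covers ∅
2(h) covers 0:h
3(i) covers 1:i
4(m) covers ∅
floor of heap: 0:h, 1:i, 4:m
completions by unplaced set U, small U first (add the entries for U minus each lowest piece of U):
  |U|=1: {2}:1  {3}:1  {4}:1
  |U|=2: {0,2}:1  {1,3}:1  {2,3}:2  {2,4}:2  {3,4}:2
  |U|=3: {0,2,3}:3  {0,2,4}:3  {1,2,3}:3  {1,3,4}:3  {2,3,4}:6
  start at 0(h): 12
  start at 1(i): 12
  start at 4(m): 6
sum over floor = 30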